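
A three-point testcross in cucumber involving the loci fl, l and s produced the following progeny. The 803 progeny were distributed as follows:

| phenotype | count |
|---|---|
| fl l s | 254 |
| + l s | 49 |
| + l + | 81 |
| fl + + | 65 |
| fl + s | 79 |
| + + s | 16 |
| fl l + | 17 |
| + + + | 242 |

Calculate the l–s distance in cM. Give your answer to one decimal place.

24.0 cM

The two most frequent reciprocal classes, + + + and fl l s, are the parental types, so the F1 was + + + / fl l s.
The two rarest classes, + + s and fl l +, are the double crossovers. Comparing them with the parentals, only the s allele has switched, so s is the middle locus and the order is l – s – fl.
Crossovers in the l–s interval produce the single-crossover classes + l + and fl + s (81 + 79 = 160) plus the double crossovers (33).
RF(l–s) = (160 + 33) / 803 = 193/803 = 0.2403 → 24.0 cM.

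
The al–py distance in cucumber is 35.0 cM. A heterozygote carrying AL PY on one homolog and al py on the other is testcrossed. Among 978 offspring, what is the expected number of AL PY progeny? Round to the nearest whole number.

318

A map distance of 35.0 cM corresponds to a recombination frequency of 0.350.
The F1 is AL PY / al py, so AL PY is a parental gamete class with expected frequency (1 − r)/2 = 0.650/2 = 0.3250.
Expected number = 0.3250 × 978 = 317.85 ≈ 318.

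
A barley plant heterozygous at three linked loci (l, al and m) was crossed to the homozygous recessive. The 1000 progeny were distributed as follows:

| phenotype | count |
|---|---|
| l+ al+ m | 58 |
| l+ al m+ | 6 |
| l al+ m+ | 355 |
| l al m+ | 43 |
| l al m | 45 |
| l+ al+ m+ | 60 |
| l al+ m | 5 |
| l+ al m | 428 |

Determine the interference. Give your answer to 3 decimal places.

The two most frequent reciprocal classes, l+ al m and l al+ m+, are the parental types, so the F1 was l+ al m / l al+ m+.
The two rarest classes, l+ al m+ and l al+ m, are the double crossovers. Comparing them with the parentals, only the m allele has switched, so m is the middle locus and the order is al – m – l.
al–m: (101 + 11)/1000 = 0.1120; m–l: (105 + 11)/1000 = 0.1160.
Expected DCO frequency = 0.1120 × 0.1160 ≈ 0.01299; observed = 11/1000 ≈ 0.01100.
Coefficient of coincidence = 0.01100/0.01299 ≈ 0.847; interference = 1 − 0.847 = 0.153.

0.153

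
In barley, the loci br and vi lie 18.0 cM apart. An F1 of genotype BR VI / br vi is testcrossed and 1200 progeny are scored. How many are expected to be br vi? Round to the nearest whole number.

A map distance of 18.0 cM corresponds to a recombination frequency of 0.180.
The F1 is BR VI / br vi, so br vi is a parental gamete class with expected frequency (1 − r)/2 = 0.820/2 = 0.4100.
Expected number = 0.4100 × 1200 = 492.00 ≈ 492.

492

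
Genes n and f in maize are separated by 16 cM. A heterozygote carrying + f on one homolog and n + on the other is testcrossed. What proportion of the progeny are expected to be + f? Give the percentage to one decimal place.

42.0%

A map distance of 16 cM corresponds to a recombination frequency of 0.160.
The F1 is + f / n +, so + f is a parental gamete class with expected frequency (1 − r)/2 = 0.840/2 = 0.4200.
That is 0.4200 = 42.0% of the progeny.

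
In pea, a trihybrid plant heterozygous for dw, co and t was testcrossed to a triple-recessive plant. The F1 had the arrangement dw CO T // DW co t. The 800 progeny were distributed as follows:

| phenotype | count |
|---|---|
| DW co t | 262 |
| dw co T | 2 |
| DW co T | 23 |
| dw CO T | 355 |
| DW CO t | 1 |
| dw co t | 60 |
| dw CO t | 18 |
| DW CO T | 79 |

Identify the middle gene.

co

The two rarest classes, dw co T and DW CO t, are the double crossovers. Comparing them with the parentals, only the co allele has switched, so co is the middle locus and the order is dw – co – t.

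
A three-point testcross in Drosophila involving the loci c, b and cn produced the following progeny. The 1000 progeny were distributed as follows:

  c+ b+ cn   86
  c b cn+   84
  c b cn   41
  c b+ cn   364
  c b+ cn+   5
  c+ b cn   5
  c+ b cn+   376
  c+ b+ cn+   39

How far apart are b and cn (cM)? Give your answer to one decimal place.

9.0 cM

The two most frequent reciprocal classes, c b+ cn and c+ b cn+, are the parental types, so the F1 was c b+ cn / c+ b cn+.
The two rarest classes, c b+ cn+ and c+ b cn, are the double crossovers. Comparing them with the parentals, only the cn allele has switched, so cn is the middle locus and the order is c – cn – b.
Crossovers in the cn–b interval produce the single-crossover classes c b cn and c+ b+ cn+ (41 + 39 = 80) plus the double crossovers (10).
RF(cn–b) = (80 + 10) / 1000 = 90/1000 = 0.0900 → 9.0 cM.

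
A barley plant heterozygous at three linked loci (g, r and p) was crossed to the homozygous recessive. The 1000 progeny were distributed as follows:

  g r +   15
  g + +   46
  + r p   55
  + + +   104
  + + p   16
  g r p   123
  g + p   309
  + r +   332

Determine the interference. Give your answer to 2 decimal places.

0.09

The two most frequent reciprocal classes, + r + and g + p, are the parental types, so the F1 was + r + / g + p.
The two rarest classes, g r + and + + p, are the double crossovers. Comparing them with the parentals, only the g allele has switched, so g is the middle locus and the order is r – g – p.
r–g: (227 + 31)/1000 = 0.2580; g–p: (101 + 31)/1000 = 0.1320.
Expected DCO frequency = 0.2580 × 0.1320 ≈ 0.03406; observed = 31/1000 ≈ 0.03100.
Coefficient of coincidence = 0.03100/0.03406 ≈ 0.91; interference = 1 − 0.91 = 0.09.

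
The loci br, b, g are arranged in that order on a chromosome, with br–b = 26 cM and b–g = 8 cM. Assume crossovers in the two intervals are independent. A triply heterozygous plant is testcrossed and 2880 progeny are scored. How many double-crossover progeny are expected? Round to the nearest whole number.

Map distances give recombination frequencies of 0.260 and 0.080 for the two intervals.
With no interference, expected double-crossover frequency = 0.260 × 0.080 = 0.02080.
Expected number = 0.02080 × 2880 = 59.90 ≈ 60.

60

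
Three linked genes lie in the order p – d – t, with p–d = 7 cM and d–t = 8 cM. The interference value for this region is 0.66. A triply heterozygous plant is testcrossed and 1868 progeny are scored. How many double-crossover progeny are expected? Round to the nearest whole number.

Map distances give recombination frequencies of 0.070 and 0.080 for the two intervals.
With interference 0.66 (so coincidence = 0.34), expected double-crossover frequency = 0.070 × 0.080 × 0.34 = 0.00190.
Expected number = 0.00190 × 1868 = 3.56 ≈ 4.

4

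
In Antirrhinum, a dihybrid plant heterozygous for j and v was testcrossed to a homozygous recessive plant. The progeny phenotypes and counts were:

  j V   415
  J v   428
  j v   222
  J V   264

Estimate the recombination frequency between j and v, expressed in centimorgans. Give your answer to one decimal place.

36.6 centimorgans

The two most frequent classes, J v (428) and j V (415), are the parental types, so the F1 was J v / j V.
The recombinant classes are J V and j v: 264 + 222 = 486.
Recombination frequency = 486/1329 = 0.3657 ≈ 36.6%, i.e. 36.6 centimorgans.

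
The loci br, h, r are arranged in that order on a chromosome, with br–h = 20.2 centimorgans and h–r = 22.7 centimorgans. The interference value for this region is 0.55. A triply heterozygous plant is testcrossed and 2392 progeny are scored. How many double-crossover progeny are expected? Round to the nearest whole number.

Map distances give recombination frequencies of 0.202 and 0.227 for the two intervals.
With interference 0.55 (so coincidence = 0.45), expected double-crossover frequency = 0.202 × 0.227 × 0.45 = 0.02063.
Expected number = 0.02063 × 2392 = 49.36 ≈ 49.

49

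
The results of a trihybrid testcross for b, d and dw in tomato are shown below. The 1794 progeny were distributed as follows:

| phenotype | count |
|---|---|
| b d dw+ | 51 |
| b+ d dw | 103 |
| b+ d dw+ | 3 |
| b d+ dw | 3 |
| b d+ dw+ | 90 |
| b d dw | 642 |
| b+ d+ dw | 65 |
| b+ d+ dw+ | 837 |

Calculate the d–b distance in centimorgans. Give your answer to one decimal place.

The two most frequent reciprocal classes, b d dw and b+ d+ dw+, are the parental types, so the F1 was b d dw / b+ d+ dw+.
The two rarest classes, b d+ dw and b+ d dw+, are the double crossovers. Comparing them with the parentals, only the d allele has switched, so d is the middle locus and the order is dw – d – b.
Crossovers in the d–b interval produce the single-crossover classes b+ d dw and b d+ dw+ (103 + 90 = 193) plus the double crossovers (6).
RF(d–b) = (193 + 6) / 1794 = 199/1794 = 0.1109 → 11.1 centimorgans.

11.1 centimorgans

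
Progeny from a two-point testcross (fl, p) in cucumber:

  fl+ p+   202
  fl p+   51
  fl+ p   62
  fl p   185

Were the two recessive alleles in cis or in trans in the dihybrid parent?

cis

The two most frequent classes are fl+ p+ (202) and fl p (185); these are the parental (non-recombinant) types.
So the F1 carried fl+ p+ on one chromosome and fl p on the other — the recessive alleles are on the same chromosome (cis / coupling).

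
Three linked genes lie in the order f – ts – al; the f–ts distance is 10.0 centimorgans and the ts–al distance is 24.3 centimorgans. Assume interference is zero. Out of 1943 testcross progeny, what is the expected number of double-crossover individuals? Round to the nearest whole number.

47

Map distances give recombination frequencies of 0.100 and 0.243 for the two intervals.
With no interference, expected double-crossover frequency = 0.100 × 0.243 = 0.02430.
Expected number = 0.02430 × 1943 = 47.21 ≈ 47.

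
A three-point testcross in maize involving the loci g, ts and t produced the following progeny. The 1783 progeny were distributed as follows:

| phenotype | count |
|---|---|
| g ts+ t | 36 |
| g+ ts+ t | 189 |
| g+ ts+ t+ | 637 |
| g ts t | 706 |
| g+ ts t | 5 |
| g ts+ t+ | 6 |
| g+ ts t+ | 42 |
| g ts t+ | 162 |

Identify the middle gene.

g

The two most frequent reciprocal classes, g ts t and g+ ts+ t+, are the parental types, so the F1 was g ts t / g+ ts+ t+.
The two rarest classes, g+ ts t and g ts+ t+, are the double crossovers. Comparing them with the parentals, only the g allele has switched, so g is the middle locus and the order is ts – g – t.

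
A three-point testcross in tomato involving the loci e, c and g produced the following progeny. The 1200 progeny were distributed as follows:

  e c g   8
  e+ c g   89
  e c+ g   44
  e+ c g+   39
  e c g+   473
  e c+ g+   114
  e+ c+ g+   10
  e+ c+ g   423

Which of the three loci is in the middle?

g

The two most frequent reciprocal classes, e c g+ and e+ c+ g, are the parental types, so the F1 was e c g+ / e+ c+ g.
The two rarest classes, e c g and e+ c+ g+, are the double crossovers. Comparing them with the parentals, only the g allele has switched, so g is the middle locus and the order is c – g – e.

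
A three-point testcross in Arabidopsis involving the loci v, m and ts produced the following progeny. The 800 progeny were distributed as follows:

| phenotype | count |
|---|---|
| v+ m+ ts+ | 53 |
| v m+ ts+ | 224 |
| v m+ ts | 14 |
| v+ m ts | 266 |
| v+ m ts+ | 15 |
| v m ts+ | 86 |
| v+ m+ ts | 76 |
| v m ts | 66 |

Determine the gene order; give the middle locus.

The two most frequent reciprocal classes, v+ m ts and v m+ ts+, are the parental types, so the F1 was v+ m ts / v m+ ts+.
The two rarest classes, v+ m ts+ and v m+ ts, are the double crossovers. Comparing them with the parentals, only the ts allele has switched, so ts is the middle locus and the order is v – ts – m.

ts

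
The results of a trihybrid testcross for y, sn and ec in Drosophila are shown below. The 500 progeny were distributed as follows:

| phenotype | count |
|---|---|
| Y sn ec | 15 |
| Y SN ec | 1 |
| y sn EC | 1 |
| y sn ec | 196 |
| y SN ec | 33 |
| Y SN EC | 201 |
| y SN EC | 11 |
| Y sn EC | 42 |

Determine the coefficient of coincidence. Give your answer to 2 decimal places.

0.46

The two most frequent reciprocal classes, Y SN EC and y sn ec, are the parental types, so the F1 was Y SN EC / y sn ec.
The two rarest classes, Y SN ec and y sn EC, are the double crossovers. Comparing them with the parentals, only the ec allele has switched, so ec is the middle locus and the order is sn – ec – y.
sn–ec: (75 + 2)/500 = 0.1540; ec–y: (26 + 2)/500 = 0.0560.
Expected DCO frequency = 0.1540 × 0.0560 ≈ 0.00862; observed = 2/500 ≈ 0.00400.
Coefficient of coincidence = 0.00400/0.00862 ≈ 0.46.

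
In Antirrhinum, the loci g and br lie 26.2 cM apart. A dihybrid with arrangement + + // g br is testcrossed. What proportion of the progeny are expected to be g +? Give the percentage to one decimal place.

A map distance of 26.2 cM corresponds to a recombination frequency of 0.262.
The F1 is + + / g br, so g + is a recombinant gamete class with expected frequency r/2 = 0.262/2 = 0.1310.
That is 0.1310 = 13.1% of the progeny.

13.1%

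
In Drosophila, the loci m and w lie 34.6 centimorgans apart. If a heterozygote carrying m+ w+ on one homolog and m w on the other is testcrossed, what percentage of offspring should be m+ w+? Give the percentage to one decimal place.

32.7%

A map distance of 34.6 centimorgans corresponds to a recombination frequency of 0.346.
The F1 is m+ w+ / m w, so m+ w+ is a parental gamete class with expected frequency (1 − r)/2 = 0.654/2 = 0.3270.
That is 0.3270 = 32.7% of the progeny.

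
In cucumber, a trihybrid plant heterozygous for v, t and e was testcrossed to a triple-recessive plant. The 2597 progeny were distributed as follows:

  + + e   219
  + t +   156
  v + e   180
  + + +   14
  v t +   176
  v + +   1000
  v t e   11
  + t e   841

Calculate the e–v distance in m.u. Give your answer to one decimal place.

The two most frequent reciprocal classes, v + + and + t e, are the parental types, so the F1 was v + + / + t e.
The two rarest classes, + + + and v t e, are the double crossovers. Comparing them with the parentals, only the v allele has switched, so v is the middle locus and the order is t – v – e.
Crossovers in the v–e interval produce the single-crossover classes v + e and + t + (180 + 156 = 336) plus the double crossovers (25).
RF(v–e) = (336 + 25) / 2597 = 361/2597 = 0.1390 → 13.9 m.u.

13.9 m.u.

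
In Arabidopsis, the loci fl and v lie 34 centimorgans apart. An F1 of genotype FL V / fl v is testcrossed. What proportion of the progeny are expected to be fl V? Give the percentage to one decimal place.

A map distance of 34 centimorgans corresponds to a recombination frequency of 0.340.
The F1 is FL V / fl v, so fl V is a recombinant gamete class with expected frequency r/2 = 0.340/2 = 0.1700.
That is 0.1700 = 17.0% of the progeny.

17.0%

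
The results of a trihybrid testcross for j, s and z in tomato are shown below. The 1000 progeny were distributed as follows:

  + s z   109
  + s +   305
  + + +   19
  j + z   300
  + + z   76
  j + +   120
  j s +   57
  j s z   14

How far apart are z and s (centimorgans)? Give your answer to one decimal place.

The two most frequent reciprocal classes, + s + and j + z, are the parental types, so the F1 was + s + / j + z.
The two rarest classes, + + + and j s z, are the double crossovers. Comparing them with the parentals, only the s allele has switched, so s is the middle locus and the order is j – s – z.
Crossovers in the s–z interval produce the single-crossover classes + s z and j + + (109 + 120 = 229) plus the double crossovers (33).
RF(s–z) = (229 + 33) / 1000 = 262/1000 = 0.2620 → 26.2 centimorgans.

26.2 centimorgans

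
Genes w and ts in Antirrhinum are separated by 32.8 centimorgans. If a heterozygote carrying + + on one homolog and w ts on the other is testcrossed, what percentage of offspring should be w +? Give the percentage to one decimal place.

16.4%

A map distance of 32.8 centimorgans corresponds to a recombination frequency of 0.328.
The F1 is + + / w ts, so w + is a recombinant gamete class with expected frequency r/2 = 0.328/2 = 0.1640.
That is 0.1640 = 16.4% of the progeny.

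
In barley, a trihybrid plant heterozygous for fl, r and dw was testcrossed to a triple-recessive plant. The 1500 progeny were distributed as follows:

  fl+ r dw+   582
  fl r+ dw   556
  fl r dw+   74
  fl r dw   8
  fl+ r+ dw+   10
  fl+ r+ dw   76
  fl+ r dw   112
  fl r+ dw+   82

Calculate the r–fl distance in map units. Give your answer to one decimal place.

11.2 map units

The two most frequent reciprocal classes, fl+ r dw+ and fl r+ dw, are the parental types, so the F1 was fl+ r dw+ / fl r+ dw.
The two rarest classes, fl+ r+ dw+ and fl r dw, are the double crossovers. Comparing them with the parentals, only the r allele has switched, so r is the middle locus and the order is fl – r – dw.
Crossovers in the fl–r interval produce the single-crossover classes fl r dw+ and fl+ r+ dw (74 + 76 = 150) plus the double crossovers (18).
RF(fl–r) = (150 + 18) / 1500 = 168/1500 = 0.1120 → 11.2 map units.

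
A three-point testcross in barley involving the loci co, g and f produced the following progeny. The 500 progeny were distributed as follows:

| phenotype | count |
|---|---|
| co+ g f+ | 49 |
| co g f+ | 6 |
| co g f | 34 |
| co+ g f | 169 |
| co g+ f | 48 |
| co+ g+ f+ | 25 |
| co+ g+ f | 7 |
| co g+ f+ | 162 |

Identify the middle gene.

g

The two most frequent reciprocal classes, co+ g f and co g+ f+, are the parental types, so the F1 was co+ g f / co g+ f+.
The two rarest classes, co+ g+ f and co g f+, are the double crossovers. Comparing them with the parentals, only the g allele has switched, so g is the middle locus and the order is f – g – co.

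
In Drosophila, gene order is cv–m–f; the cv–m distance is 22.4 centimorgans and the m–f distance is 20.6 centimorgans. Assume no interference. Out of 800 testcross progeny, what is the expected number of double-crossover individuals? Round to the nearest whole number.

Map distances give recombination frequencies of 0.224 and 0.206 for the two intervals.
With no interference, expected double-crossover frequency = 0.224 × 0.206 = 0.04614.
Expected number = 0.04614 × 800 = 36.92 ≈ 37.

37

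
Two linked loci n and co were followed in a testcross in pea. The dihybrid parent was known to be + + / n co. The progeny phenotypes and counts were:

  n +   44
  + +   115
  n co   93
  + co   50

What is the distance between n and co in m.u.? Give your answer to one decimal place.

31.1 m.u.

The recombinant classes are + co and n +: 50 + 44 = 94.
Recombination frequency = 94/302 = 0.3113 ≈ 31.1%, i.e. 31.1 m.u.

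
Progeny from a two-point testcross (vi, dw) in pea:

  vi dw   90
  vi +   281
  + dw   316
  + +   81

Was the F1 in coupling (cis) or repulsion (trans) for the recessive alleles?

trans

The two most frequent classes are + dw (316) and vi + (281); these are the parental (non-recombinant) types.
So the F1 carried + dw on one chromosome and vi + on the other — the recessive alleles are on opposite chromosomes (trans / repulsion).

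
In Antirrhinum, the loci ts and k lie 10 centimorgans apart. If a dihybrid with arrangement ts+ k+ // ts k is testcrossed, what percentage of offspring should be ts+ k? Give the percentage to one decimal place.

A map distance of 10 centimorgans corresponds to a recombination frequency of 0.100.
The F1 is ts+ k+ / ts k, so ts+ k is a recombinant gamete class with expected frequency r/2 = 0.100/2 = 0.0500.
That is 0.0500 = 5.0% of the progeny.

5.0%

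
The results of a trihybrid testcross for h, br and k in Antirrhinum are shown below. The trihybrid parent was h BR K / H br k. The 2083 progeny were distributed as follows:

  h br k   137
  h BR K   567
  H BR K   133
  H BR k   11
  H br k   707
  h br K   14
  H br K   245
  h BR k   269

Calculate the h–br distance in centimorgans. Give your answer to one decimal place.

The two rarest classes, h br K and H BR k, are the double crossovers. Comparing them with the parentals, only the br allele has switched, so br is the middle locus and the order is k – br – h.
Crossovers in the br–h interval produce the single-crossover classes H BR K and h br k (133 + 137 = 270) plus the double crossovers (25).
RF(br–h) = (270 + 25) / 2083 = 295/2083 = 0.1416 → 14.2 centimorgans.

14.2 centimorgans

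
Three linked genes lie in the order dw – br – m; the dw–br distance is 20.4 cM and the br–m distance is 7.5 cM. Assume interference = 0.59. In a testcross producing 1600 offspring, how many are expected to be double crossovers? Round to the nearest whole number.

10

Map distances give recombination frequencies of 0.204 and 0.075 for the two intervals.
With interference 0.59 (so coincidence = 0.41), expected double-crossover frequency = 0.204 × 0.075 × 0.41 = 0.00627.
Expected number = 0.00627 × 1600 = 10.04 ≈ 10.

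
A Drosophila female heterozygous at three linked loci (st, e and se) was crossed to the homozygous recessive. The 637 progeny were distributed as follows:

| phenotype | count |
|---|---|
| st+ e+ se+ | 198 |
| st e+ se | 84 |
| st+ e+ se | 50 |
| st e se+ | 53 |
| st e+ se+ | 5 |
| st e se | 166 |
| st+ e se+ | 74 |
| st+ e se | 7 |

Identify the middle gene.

The two most frequent reciprocal classes, st+ e+ se+ and st e se, are the parental types, so the F1 was st+ e+ se+ / st e se.
The two rarest classes, st e+ se+ and st+ e se, are the double crossovers. Comparing them with the parentals, only the st allele has switched, so st is the middle locus and the order is e – st – se.

st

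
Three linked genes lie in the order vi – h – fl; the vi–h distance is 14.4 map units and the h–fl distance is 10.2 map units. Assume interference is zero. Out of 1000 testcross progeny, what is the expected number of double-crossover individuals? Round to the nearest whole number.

Map distances give recombination frequencies of 0.144 and 0.102 for the two intervals.
With no interference, expected double-crossover frequency = 0.144 × 0.102 = 0.01469.
Expected number = 0.01469 × 1000 = 14.69 ≈ 15.

15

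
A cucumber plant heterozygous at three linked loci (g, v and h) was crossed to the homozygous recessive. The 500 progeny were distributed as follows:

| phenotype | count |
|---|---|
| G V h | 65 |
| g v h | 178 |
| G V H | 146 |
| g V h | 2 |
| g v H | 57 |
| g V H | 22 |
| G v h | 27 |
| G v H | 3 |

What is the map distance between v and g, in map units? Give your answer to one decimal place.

The two most frequent reciprocal classes, g v h and G V H, are the parental types, so the F1 was g v h / G V H.
The two rarest classes, g V h and G v H, are the double crossovers. Comparing them with the parentals, only the v allele has switched, so v is the middle locus and the order is g – v – h.
Crossovers in the g–v interval produce the single-crossover classes G v h and g V H (27 + 22 = 49) plus the double crossovers (5).
RF(g–v) = (49 + 5) / 500 = 54/500 = 0.1080 → 10.8 map units.

10.8 map units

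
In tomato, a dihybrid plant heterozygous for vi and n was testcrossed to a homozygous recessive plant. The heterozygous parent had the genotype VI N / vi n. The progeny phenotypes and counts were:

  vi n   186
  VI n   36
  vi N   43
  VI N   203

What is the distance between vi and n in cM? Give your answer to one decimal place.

16.9 cM

The recombinant classes are VI n and vi N: 36 + 43 = 79.
Recombination frequency = 79/468 = 0.1688 ≈ 16.9%, i.e. 16.9 cM.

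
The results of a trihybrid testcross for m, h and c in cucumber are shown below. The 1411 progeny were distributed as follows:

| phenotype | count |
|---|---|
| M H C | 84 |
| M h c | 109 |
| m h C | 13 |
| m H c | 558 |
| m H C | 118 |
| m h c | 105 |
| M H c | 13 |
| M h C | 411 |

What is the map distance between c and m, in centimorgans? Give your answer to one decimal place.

17.9 centimorgans

The two most frequent reciprocal classes, M h C and m H c, are the parental types, so the F1 was M h C / m H c.
The two rarest classes, m h C and M H c, are the double crossovers. Comparing them with the parentals, only the m allele has switched, so m is the middle locus and the order is h – m – c.
Crossovers in the m–c interval produce the single-crossover classes M h c and m H C (109 + 118 = 227) plus the double crossovers (26).
RF(m–c) = (227 + 26) / 1411 = 253/1411 = 0.1793 → 17.9 centimorgans.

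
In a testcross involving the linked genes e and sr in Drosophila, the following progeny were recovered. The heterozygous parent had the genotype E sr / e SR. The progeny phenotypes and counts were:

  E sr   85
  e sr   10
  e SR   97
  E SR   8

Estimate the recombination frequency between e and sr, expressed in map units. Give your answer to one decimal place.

The recombinant classes are E SR and e sr: 8 + 10 = 18.
Recombination frequency = 18/200 = 0.0900 ≈ 9.0%, i.e. 9.0 map units.

9.0 map units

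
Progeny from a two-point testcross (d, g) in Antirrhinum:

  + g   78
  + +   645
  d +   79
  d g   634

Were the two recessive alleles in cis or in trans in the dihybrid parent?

cis

The two most frequent classes are + + (645) and d g (634); these are the parental (non-recombinant) types.
So the F1 carried + + on one chromosome and d g on the other — the recessive alleles are on the same chromosome (cis / coupling).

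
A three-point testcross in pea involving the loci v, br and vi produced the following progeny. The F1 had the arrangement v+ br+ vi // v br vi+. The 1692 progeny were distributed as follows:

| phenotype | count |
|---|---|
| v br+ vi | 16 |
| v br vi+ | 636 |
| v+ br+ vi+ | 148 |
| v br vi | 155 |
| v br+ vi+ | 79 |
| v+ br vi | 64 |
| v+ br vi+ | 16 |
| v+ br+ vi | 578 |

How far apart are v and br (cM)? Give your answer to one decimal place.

10.3 cM

The two rarest classes, v br+ vi and v+ br vi+, are the double crossovers. Comparing them with the parentals, only the v allele has switched, so v is the middle locus and the order is vi – v – br.
Crossovers in the v–br interval produce the single-crossover classes v+ br vi and v br+ vi+ (64 + 79 = 143) plus the double crossovers (32).
RF(v–br) = (143 + 32) / 1692 = 175/1692 = 0.1034 → 10.3 cM.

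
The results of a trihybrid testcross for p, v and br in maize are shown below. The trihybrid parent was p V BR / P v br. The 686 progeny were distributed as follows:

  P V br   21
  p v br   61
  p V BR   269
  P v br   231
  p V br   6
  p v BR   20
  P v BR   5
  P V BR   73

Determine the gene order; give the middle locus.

br

The two rarest classes, p V br and P v BR, are the double crossovers. Comparing them with the parentals, only the br allele has switched, so br is the middle locus and the order is p – br – v.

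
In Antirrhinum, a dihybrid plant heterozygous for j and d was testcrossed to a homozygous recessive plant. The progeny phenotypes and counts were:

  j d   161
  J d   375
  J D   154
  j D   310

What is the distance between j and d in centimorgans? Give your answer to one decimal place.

The two most frequent classes, J d (375) and j D (310), are the parental types, so the F1 was J d / j D.
The recombinant classes are J D and j d: 154 + 161 = 315.
Recombination frequency = 315/1000 = 0.3150 ≈ 31.5%, i.e. 31.5 centimorgans.

31.5 centimorgans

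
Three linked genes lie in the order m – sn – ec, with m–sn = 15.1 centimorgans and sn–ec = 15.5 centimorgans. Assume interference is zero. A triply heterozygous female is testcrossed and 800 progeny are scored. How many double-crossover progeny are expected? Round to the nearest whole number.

Map distances give recombination frequencies of 0.151 and 0.155 for the two intervals.
With no interference, expected double-crossover frequency = 0.151 × 0.155 = 0.02340.
Expected number = 0.02340 × 800 = 18.72 ≈ 19.

19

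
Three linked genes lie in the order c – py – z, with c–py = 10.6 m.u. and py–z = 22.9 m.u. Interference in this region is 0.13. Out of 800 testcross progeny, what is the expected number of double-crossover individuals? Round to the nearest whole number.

Map distances give recombination frequencies of 0.106 and 0.229 for the two intervals.
With interference 0.13 (so coincidence = 0.87), expected double-crossover frequency = 0.106 × 0.229 × 0.87 = 0.02112.
Expected number = 0.02112 × 800 = 16.89 ≈ 17.

17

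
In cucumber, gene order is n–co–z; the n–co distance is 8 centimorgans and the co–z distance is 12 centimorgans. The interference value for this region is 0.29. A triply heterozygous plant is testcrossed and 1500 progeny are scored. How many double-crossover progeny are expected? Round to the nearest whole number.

Map distances give recombination frequencies of 0.080 and 0.120 for the two intervals.
With interference 0.29 (so coincidence = 0.71), expected double-crossover frequency = 0.080 × 0.120 × 0.71 = 0.00682.
Expected number = 0.00682 × 1500 = 10.22 ≈ 10.

10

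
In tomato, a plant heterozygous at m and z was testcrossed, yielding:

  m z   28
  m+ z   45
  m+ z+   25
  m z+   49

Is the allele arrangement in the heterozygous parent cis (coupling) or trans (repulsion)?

trans

The two most frequent classes are m+ z (45) and m z+ (49); these are the parental (non-recombinant) types.
So the F1 carried m+ z on one chromosome and m z+ on the other — the recessive alleles are on opposite chromosomes (trans / repulsion).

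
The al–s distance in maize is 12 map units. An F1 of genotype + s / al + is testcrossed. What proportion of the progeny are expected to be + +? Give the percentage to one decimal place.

6.0%

A map distance of 12 map units corresponds to a recombination frequency of 0.120.
The F1 is + s / al +, so + + is a recombinant gamete class with expected frequency r/2 = 0.120/2 = 0.0600.
That is 0.0600 = 6.0% of the progeny.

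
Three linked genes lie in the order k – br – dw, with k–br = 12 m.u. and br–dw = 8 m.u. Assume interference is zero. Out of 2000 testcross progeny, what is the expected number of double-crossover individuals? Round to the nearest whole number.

19

Map distances give recombination frequencies of 0.120 and 0.080 for the two intervals.
With no interference, expected double-crossover frequency = 0.120 × 0.080 = 0.00960.
Expected number = 0.00960 × 2000 = 19.20 ≈ 19.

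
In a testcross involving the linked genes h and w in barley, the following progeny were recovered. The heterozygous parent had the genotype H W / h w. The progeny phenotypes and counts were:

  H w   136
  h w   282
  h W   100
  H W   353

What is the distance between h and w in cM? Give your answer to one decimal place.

The recombinant classes are H w and h W: 136 + 100 = 236.
Recombination frequency = 236/871 = 0.2710 ≈ 27.1%, i.e. 27.1 cM.

27.1 cM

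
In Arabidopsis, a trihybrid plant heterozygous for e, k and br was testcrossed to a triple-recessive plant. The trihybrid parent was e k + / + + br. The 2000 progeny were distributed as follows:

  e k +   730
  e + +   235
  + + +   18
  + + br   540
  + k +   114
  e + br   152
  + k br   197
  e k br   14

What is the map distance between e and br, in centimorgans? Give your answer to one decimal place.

The two rarest classes, e k br and + + +, are the double crossovers. Comparing them with the parentals, only the br allele has switched, so br is the middle locus and the order is k – br – e.
Crossovers in the br–e interval produce the single-crossover classes + k + and e + br (114 + 152 = 266) plus the double crossovers (32).
RF(br–e) = (266 + 32) / 2000 = 298/2000 = 0.1490 → 14.9 centimorgans.

14.9 centimorgans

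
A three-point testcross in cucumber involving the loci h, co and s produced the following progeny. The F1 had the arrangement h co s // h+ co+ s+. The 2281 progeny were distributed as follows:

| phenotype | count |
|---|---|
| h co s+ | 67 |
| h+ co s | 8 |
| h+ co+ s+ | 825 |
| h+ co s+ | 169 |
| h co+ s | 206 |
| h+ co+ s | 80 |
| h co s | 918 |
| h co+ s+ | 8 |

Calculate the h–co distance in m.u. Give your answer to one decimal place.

17.1 m.u.

The two rarest classes, h+ co s and h co+ s+, are the double crossovers. Comparing them with the parentals, only the h allele has switched, so h is the middle locus and the order is co – h – s.
Crossovers in the co–h interval produce the single-crossover classes h co+ s and h+ co s+ (206 + 169 = 375) plus the double crossovers (16).
RF(co–h) = (375 + 16) / 2281 = 391/2281 = 0.1714 → 17.1 m.u.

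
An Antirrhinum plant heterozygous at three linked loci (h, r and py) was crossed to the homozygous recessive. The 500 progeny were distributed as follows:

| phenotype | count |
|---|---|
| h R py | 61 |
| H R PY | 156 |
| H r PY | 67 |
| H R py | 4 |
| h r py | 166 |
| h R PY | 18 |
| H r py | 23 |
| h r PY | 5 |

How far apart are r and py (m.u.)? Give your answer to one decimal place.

The two most frequent reciprocal classes, h r py and H R PY, are the parental types, so the F1 was h r py / H R PY.
The two rarest classes, h r PY and H R py, are the double crossovers. Comparing them with the parentals, only the py allele has switched, so py is the middle locus and the order is r – py – h.
Crossovers in the r–py interval produce the single-crossover classes h R py and H r PY (61 + 67 = 128) plus the double crossovers (9).
RF(r–py) = (128 + 9) / 500 = 137/500 = 0.2740 → 27.4 m.u.

27.4 m.u.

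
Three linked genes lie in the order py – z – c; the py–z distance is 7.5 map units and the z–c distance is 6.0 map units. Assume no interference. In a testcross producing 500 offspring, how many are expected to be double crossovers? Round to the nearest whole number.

Map distances give recombination frequencies of 0.075 and 0.060 for the two intervals.
With no interference, expected double-crossover frequency = 0.075 × 0.060 = 0.00450.
Expected number = 0.00450 × 500 = 2.25 ≈ 2.

2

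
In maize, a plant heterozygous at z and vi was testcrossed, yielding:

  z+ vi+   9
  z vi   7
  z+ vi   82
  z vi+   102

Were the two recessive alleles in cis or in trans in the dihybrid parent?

The two most frequent classes are z+ vi (82) and z vi+ (102); these are the parental (non-recombinant) types.
So the F1 carried z+ vi on one chromosome and z vi+ on the other — the recessive alleles are on opposite chromosomes (trans / repulsion).

trans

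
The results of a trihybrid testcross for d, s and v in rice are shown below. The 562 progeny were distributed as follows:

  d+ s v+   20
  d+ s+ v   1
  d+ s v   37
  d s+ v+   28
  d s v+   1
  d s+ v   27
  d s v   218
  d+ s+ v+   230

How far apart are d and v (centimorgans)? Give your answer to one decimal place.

The two most frequent reciprocal classes, d+ s+ v+ and d s v, are the parental types, so the F1 was d+ s+ v+ / d s v.
The two rarest classes, d+ s+ v and d s v+, are the double crossovers. Comparing them with the parentals, only the v allele has switched, so v is the middle locus and the order is d – v – s.
Crossovers in the d–v interval produce the single-crossover classes d s+ v+ and d+ s v (28 + 37 = 65) plus the double crossovers (2).
RF(d–v) = (65 + 2) / 562 = 67/562 = 0.1192 → 11.9 centimorgans.

11.9 centimorgans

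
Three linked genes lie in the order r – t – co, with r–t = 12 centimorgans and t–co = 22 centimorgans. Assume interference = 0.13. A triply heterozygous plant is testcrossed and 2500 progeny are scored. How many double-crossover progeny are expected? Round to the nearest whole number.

57

Map distances give recombination frequencies of 0.120 and 0.220 for the two intervals.
With interference 0.13 (so coincidence = 0.87), expected double-crossover frequency = 0.120 × 0.220 × 0.87 = 0.02297.
Expected number = 0.02297 × 2500 = 57.42 ≈ 57.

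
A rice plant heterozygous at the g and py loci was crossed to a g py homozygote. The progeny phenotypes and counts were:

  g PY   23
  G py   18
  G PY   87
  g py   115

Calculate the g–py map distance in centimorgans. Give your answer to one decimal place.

16.9 centimorgans

The two most frequent classes, G PY (87) and g py (115), are the parental types, so the F1 was G PY / g py.
The recombinant classes are G py and g PY: 18 + 23 = 41.
Recombination frequency = 41/243 = 0.1687 ≈ 16.9%, i.e. 16.9 centimorgans.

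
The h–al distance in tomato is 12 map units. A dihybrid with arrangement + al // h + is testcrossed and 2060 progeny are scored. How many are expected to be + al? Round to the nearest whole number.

906

A map distance of 12 map units corresponds to a recombination frequency of 0.120.
The F1 is + al / h +, so + al is a parental gamete class with expected frequency (1 − r)/2 = 0.880/2 = 0.4400.
Expected number = 0.4400 × 2060 = 906.40 ≈ 906.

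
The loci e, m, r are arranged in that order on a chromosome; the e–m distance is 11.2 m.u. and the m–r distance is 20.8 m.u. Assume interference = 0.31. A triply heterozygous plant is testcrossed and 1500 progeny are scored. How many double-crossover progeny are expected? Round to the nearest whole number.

24

Map distances give recombination frequencies of 0.112 and 0.208 for the two intervals.
With interference 0.31 (so coincidence = 0.69), expected double-crossover frequency = 0.112 × 0.208 × 0.69 = 0.01607.
Expected number = 0.01607 × 1500 = 24.11 ≈ 24.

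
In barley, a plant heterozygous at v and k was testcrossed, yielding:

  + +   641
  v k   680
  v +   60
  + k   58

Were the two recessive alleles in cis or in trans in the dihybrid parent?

cis

The two most frequent classes are + + (641) and v k (680); these are the parental (non-recombinant) types.
So the F1 carried + + on one chromosome and v k on the other — the recessive alleles are on the same chromosome (cis / coupling).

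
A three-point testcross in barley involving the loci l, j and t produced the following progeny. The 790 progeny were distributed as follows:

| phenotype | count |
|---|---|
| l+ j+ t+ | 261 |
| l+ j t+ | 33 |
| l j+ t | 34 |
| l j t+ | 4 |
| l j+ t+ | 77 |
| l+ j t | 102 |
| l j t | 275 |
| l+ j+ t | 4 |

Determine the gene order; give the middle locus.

t

The two most frequent reciprocal classes, l j t and l+ j+ t+, are the parental types, so the F1 was l j t / l+ j+ t+.
The two rarest classes, l j t+ and l+ j+ t, are the double crossovers. Comparing them with the parentals, only the t allele has switched, so t is the middle locus and the order is l – t – j.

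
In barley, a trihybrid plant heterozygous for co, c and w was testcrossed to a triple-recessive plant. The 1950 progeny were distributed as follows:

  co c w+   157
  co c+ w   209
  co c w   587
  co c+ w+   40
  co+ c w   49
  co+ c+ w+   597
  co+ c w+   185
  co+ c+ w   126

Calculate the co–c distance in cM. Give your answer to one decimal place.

24.8 cM

The two most frequent reciprocal classes, co c w and co+ c+ w+, are the parental types, so the F1 was co c w / co+ c+ w+.
The two rarest classes, co+ c w and co c+ w+, are the double crossovers. Comparing them with the parentals, only the co allele has switched, so co is the middle locus and the order is w – co – c.
Crossovers in the co–c interval produce the single-crossover classes co c+ w and co+ c w+ (209 + 185 = 394) plus the double crossovers (89).
RF(co–c) = (394 + 89) / 1950 = 483/1950 = 0.2477 → 24.8 cM.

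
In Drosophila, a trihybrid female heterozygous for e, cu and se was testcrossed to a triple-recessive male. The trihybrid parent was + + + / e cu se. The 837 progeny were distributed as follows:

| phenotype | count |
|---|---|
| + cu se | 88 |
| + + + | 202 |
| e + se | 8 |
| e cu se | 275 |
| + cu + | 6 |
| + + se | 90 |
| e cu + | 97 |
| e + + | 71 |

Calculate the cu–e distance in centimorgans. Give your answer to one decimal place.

20.7 centimorgans

The two rarest classes, + cu + and e + se, are the double crossovers. Comparing them with the parentals, only the cu allele has switched, so cu is the middle locus and the order is se – cu – e.
Crossovers in the cu–e interval produce the single-crossover classes e + + and + cu se (71 + 88 = 159) plus the double crossovers (14).
RF(cu–e) = (159 + 14) / 837 = 173/837 = 0.2067 → 20.7 centimorgans.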